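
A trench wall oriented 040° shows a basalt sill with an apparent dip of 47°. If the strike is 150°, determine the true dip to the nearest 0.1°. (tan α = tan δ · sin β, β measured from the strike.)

The section is 70° from the strike.
tan δ = tan α / sin β = tan 47° / sin 70° = 1.0724 / 0.9397 = 1.1412
δ = arctan(1.1412) = 48.77°

48.8°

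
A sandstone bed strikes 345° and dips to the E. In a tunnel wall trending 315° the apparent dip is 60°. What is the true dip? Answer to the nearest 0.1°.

The section is 30° from the strike.
tan(true dip) = tan 60° / sin 30° = 3.4641
true dip = arctan 3.4641 = 73.90°

73.9°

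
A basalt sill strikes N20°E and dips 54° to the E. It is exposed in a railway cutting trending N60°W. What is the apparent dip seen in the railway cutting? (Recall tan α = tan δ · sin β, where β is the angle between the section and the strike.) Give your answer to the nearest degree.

The strike is N20°E and the section trends N60°W; the acute angle between them is β = 80°.
tan α = tan 54° × sin 80° = 1.3764 × 0.9848 = 1.3555
α = arctan(1.3555) = 53.58°

54°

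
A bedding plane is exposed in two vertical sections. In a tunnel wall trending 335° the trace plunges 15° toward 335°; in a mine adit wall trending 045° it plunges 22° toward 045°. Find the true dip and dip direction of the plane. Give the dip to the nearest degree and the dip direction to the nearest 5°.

Each apparent-dip line lies in the plane. As unit vectors (x east, y north, z up), v₁ plunges 15°→335° and v₂ plunges 22°→045°.
n = v₁ × v₂ = (0.158, 0.323, 0.842) (taken with n_z > 0).
tan δ = √(n_x²+n_y²)/n_z = 0.359/0.842, so δ = 23.1°.
Dip direction = atan2(0.158, 0.323) = 26° (azimuth of n's horizontal projection).

true dip 23°, dip direction 025°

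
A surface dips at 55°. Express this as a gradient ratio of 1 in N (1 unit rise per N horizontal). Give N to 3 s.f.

1 : N means tan θ = 1/N, so N = 1/tan 55° = 1/1.4281

1 in 0.700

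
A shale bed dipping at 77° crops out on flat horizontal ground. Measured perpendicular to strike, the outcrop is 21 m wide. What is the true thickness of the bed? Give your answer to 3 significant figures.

20.5 m

True thickness t = w · sin(dip) = 21 × sin 77°
t = 21 × 0.9744 = 20.462 m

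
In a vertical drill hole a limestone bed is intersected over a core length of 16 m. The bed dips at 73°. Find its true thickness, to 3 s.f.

True thickness t = h · cos(dip) = 16 × cos 73°
t = 16 × 0.2924 = 4.678 m

4.68 m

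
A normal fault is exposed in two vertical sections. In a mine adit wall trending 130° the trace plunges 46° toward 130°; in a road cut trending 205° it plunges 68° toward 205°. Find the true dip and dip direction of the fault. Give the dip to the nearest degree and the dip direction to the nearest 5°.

Each apparent-dip line lies in the plane. As unit vectors (x east, y north, z up), v₁ plunges 46°→130° and v₂ plunges 68°→205°.
The plane normal is n = v₁ × v₂ ∝ (-0.170, -0.607, 0.251).
tan δ = √(n_x²+n_y²)/n_z = 0.631/0.251, so δ = 68.3°.
Dip direction = atan2(-0.170, -0.607) = 196° (azimuth of n's horizontal projection).

true dip 68°, dip direction 195°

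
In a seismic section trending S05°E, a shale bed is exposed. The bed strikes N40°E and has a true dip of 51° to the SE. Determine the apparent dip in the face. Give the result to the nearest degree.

The section lies 45° from the strike.
tan(apparent dip) = tan 51° · sin 45° = 0.8732
α = arctan(0.8732) = 41.13°

41°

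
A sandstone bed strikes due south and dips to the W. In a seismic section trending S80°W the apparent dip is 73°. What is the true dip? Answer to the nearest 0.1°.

The section is 80° from the strike.
tan δ = tan α / sin β = tan 73° / sin 80° = 3.2709 / 0.9848 = 3.3213
true dip = arctan 3.3213 = 73.24°

73.2°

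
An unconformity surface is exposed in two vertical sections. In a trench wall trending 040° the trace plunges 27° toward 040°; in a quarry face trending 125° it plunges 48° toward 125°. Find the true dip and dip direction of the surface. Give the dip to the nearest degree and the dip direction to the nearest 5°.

true dip 50°, dip direction 105°

Each apparent-dip line lies in the plane. As unit vectors (x east, y north, z up), v₁ plunges 27°→040° and v₂ plunges 48°→125°.
The plane normal is n = v₁ × v₂ ∝ (0.681, -0.177, 0.594).
tan δ = √(n_x²+n_y²)/n_z = 0.704/0.594, so δ = 49.8°.
The horizontal component of n points toward azimuth atan2(n_x, n_y) = 105°, the dip direction.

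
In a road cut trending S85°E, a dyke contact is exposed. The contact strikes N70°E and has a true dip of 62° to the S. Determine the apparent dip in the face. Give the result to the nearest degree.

The strike is N70°E and the section trends S85°E; the acute angle between them is β = 25°.
tan α = tan 62° × sin 25° = 1.8807 × 0.4226 = 0.7948
apparent dip = arctan 0.7948 = 38.48°

38°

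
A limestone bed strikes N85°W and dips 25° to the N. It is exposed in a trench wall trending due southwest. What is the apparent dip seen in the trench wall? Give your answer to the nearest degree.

20°

Angle between strike (N85°W) and section (due southwest): β = 50°.
tan α = tan 25° × sin 50° = 0.4663 × 0.7660 = 0.3572
apparent dip = arctan 0.3572 = 19.66°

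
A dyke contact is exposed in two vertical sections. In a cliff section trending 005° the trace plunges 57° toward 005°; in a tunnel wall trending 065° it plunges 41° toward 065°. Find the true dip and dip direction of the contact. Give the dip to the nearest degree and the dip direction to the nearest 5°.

true dip 57°, dip direction 010°

Each apparent-dip line lies in the plane. As unit vectors (x east, y north, z up), v₁ plunges 57°→005° and v₂ plunges 41°→065°.
n = v₁ × v₂ = (0.088, 0.543, 0.356) (taken with n_z > 0).
True dip = arccos(n_z / |n|) = arccos(0.5436) = 57.1°.
Dip direction = azimuth of (n_x, n_y) = atan2(0.088, 0.543) = 9°.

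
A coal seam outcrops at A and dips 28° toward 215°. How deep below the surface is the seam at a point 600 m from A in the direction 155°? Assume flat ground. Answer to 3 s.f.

The hole lies 60° from the dip direction, so the down-dip offset is 600 × cos 60° = 300.00 m.
Depth = down-dip offset × tan(dip) = 300.00 × tan 28° = 300.00 × 0.5317
Depth = 159.51 m

160 m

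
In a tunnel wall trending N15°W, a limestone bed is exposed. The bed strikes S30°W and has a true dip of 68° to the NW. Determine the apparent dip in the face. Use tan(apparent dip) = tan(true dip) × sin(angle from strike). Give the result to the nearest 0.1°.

The section lies 45° from the strike.
tan α = tan 68° × sin 45° = 2.4751 × 0.7071 = 1.7502
apparent dip = arctan 1.7502 = 60.26°

60.3°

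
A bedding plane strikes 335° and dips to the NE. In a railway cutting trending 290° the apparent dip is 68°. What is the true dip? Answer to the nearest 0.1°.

74.1°

β = acute angle between strike 335° and section 290° = 45°.
tan(true dip) = tan 68° / sin 45° = 3.5003
δ = arctan(3.5003) = 74.06°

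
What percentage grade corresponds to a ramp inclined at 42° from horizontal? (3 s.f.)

90.0%

grade % = 100 × tan 42° = 100 × 0.9004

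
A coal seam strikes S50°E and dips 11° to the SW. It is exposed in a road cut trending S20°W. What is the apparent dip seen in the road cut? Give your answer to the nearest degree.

The section lies 70° from the strike.
tan α = tan 11° × sin 70° = 0.1944 × 0.9397 = 0.1827
α = arctan(0.1827) = 10.35°

10°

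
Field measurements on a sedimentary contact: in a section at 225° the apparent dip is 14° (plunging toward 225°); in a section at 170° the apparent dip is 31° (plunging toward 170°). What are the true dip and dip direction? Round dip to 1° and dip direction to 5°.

The two traces are lines in the plane: v₁ = (sin 225°·cos 14°, cos 225°·cos 14°, −sin 14°), v₂ = (sin 170°·cos 31°, cos 170°·cos 31°, −sin 31°).
Cross product v₁ × v₂ gives the pole to the plane: n ∝ (0.149, -0.389, 0.681).
tan δ = √(n_x²+n_y²)/n_z = 0.417/0.681, so δ = 31.5°.
Dip direction = atan2(0.149, -0.389) = 159° (azimuth of n's horizontal projection).

true dip 31°, dip direction 160°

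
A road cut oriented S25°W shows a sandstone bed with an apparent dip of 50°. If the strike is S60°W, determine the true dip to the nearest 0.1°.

The section is 35° from the strike.
tan(true dip) = tan 50° / sin 35° = 2.0778
δ = arctan(2.0778) = 64.30°

64.3°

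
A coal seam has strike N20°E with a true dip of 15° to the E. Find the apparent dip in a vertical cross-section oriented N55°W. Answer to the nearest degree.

The section lies 75° from the strike.
tan(apparent dip) = tan 15° · sin 75° = 0.2588
apparent dip = arctan 0.2588 = 14.51°

15°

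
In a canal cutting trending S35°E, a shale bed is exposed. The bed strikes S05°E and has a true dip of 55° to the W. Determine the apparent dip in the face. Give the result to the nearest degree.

36°

The section lies 30° from the strike.
tan(apparent dip) = tan 55° · sin 30° = 0.7141
α = arctan(0.7141) = 35.53°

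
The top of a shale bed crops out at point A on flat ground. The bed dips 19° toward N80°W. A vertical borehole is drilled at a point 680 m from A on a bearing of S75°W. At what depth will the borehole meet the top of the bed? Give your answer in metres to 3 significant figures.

212 m

The hole lies 25° from the dip direction, so the down-dip offset is 680 × cos 25° = 616.29 m.
Depth = down-dip offset × tan(dip) = 616.29 × tan 19° = 616.29 × 0.3443
Depth = 212.21 m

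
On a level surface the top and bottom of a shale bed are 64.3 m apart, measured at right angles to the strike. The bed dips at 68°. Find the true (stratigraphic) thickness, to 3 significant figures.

59.6 m

True thickness t = w · sin(dip) = 64.3 × sin 68°
t = 64.3 × 0.9272 = 59.618 m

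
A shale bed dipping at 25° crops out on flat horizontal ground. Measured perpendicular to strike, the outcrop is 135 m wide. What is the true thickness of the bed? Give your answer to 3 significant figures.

57.1 m

True thickness t = w · sin(dip) = 135 × sin 25°
t = 135 × 0.4226 = 57.053 m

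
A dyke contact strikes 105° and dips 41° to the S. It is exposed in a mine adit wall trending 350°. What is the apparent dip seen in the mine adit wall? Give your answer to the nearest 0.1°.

38.2°

The section lies 65° from the strike.
tan α = tan 41° × sin 65° = 0.8693 × 0.9063 = 0.7878
apparent dip = arctan 0.7878 = 38.23°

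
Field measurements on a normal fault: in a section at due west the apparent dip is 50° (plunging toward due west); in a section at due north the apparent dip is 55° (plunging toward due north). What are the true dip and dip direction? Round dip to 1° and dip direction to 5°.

The two traces are lines in the plane: v₁ = (sin 270°·cos 50°, cos 270°·cos 50°, −sin 50°), v₂ = (sin 0°·cos 55°, cos 0°·cos 55°, −sin 55°).
The plane normal is n = v₁ × v₂ ∝ (-0.439, 0.527, 0.369).
True dip = arccos(n_z / |n|) = arccos(0.4735) = 61.7°.
Dip direction = azimuth of (n_x, n_y) = atan2(-0.439, 0.527) = 320°.

true dip 62°, dip direction 320°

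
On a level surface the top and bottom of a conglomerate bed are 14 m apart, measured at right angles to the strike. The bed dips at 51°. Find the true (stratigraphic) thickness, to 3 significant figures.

True thickness t = w · sin(dip) = 14 × sin 51°
t = 14 × 0.7771 = 10.880 m

10.9 m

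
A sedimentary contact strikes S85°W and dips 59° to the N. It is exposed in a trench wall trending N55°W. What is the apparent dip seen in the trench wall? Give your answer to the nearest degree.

47°

Angle between strike (S85°W) and section (N55°W): β = 40°.
tan(apparent dip) = tan 59° · sin 40° = 1.0698
α = arctan(1.0698) = 46.93°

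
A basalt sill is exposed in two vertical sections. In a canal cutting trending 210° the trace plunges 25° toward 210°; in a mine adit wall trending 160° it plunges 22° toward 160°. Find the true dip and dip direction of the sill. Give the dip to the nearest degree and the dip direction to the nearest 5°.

The two traces are lines in the plane: v₁ = (sin 210°·cos 25°, cos 210°·cos 25°, −sin 25°), v₂ = (sin 160°·cos 22°, cos 160°·cos 22°, −sin 22°).
n = v₁ × v₂ = (-0.074, -0.304, 0.644) (taken with n_z > 0).
Dip δ = arctan(|n_h|/n_z) = arctan(0.313/0.644) = 25.9°.
Dip direction = azimuth of (n_x, n_y) = atan2(-0.074, -0.304) = 194°.

true dip 26°, dip direction 195°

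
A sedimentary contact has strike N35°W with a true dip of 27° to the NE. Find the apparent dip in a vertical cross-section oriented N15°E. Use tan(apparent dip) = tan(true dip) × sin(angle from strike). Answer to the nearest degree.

The section lies 50° from the strike.
tan(apparent dip) = tan 27° · sin 50° = 0.3903
apparent dip = arctan 0.3903 = 21.32°

21°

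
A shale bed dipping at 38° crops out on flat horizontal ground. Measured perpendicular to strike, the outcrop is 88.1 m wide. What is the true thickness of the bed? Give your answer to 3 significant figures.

54.2 m

True thickness t = w · sin(dip) = 88.1 × sin 38°
t = 88.1 × 0.6157 = 54.240 m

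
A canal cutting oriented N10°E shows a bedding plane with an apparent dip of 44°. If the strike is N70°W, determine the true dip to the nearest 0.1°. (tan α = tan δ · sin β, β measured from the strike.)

44.4°

β = acute angle between strike N70°W and section N10°E = 80°.
tan δ = tan α / sin β = tan 44° / sin 80° = 0.9657 / 0.9848 = 0.9806
true dip = arctan 0.9806 = 44.44°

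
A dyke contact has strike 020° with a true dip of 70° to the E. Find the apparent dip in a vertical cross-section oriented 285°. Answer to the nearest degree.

The section lies 85° from the strike.
tan(apparent dip) = tan 70° · sin 85° = 2.7370
α = arctan(2.7370) = 69.93°

70°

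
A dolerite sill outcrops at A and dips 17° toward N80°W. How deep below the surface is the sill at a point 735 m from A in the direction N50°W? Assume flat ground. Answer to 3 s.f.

195 m

The hole lies 30° from the dip direction, so the down-dip offset is 735 × cos 30° = 636.53 m.
Depth = down-dip offset × tan(dip) = 636.53 × tan 17° = 636.53 × 0.3057
Depth = 194.61 m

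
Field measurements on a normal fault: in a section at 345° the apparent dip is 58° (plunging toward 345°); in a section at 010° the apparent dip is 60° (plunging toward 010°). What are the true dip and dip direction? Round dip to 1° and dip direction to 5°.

The two traces are lines in the plane: v₁ = (sin 345°·cos 58°, cos 345°·cos 58°, −sin 58°), v₂ = (sin 10°·cos 60°, cos 10°·cos 60°, −sin 60°).
Cross product v₁ × v₂ gives the pole to the plane: n ∝ (0.026, 0.192, 0.112).
True dip = arccos(n_z / |n|) = arccos(0.4997) = 60.0°.
Dip direction = atan2(0.026, 0.192) = 8° (azimuth of n's horizontal projection).

true dip 60°, dip direction 010°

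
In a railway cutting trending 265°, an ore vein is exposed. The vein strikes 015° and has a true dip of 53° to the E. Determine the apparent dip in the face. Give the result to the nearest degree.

51°

Angle between strike (015°) and section (265°): β = 70°.
tan(apparent dip) = tan 53° · sin 70° = 1.2470
apparent dip = arctan 1.2470 = 51.27°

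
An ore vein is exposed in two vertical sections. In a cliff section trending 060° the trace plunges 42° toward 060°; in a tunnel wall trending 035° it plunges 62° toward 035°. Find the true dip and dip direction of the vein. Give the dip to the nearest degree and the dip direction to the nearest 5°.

true dip 70°, dip direction 350°

Each apparent-dip line lies in the plane. As unit vectors (x east, y north, z up), v₁ plunges 42°→060° and v₂ plunges 62°→035°.
n = v₁ × v₂ = (-0.071, 0.388, 0.147) (taken with n_z > 0).
Dip δ = arctan(|n_h|/n_z) = arctan(0.394/0.147) = 69.5°.
Dip direction = atan2(-0.071, 0.388) = 350° (azimuth of n's horizontal projection).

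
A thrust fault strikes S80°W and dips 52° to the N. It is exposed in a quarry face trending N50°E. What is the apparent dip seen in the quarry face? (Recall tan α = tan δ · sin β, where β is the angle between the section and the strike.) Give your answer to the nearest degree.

The strike is S80°W and the section trends N50°E; the acute angle between them is β = 30°.
tan α = tan 52° × sin 30° = 1.2799 × 0.5000 = 0.6400
apparent dip = arctan 0.6400 = 32.62°

33°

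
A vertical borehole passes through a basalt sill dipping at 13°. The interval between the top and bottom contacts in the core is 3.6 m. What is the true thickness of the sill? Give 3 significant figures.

3.51 m

True thickness t = h · cos(dip) = 3.6 × cos 13°
t = 3.6 × 0.9744 = 3.508 m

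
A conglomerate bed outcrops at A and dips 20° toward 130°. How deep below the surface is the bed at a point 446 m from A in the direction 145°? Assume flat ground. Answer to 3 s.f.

157 m

The hole lies 15° from the dip direction, so the down-dip offset is 446 × cos 15° = 430.80 m.
Depth = down-dip offset × tan(dip) = 430.80 × tan 20° = 430.80 × 0.3640
Depth = 156.80 m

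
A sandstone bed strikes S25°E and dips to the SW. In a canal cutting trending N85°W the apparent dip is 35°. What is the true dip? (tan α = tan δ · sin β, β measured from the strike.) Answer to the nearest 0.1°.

The section is 60° from the strike.
tan(true dip) = tan 35° / sin 60° = 0.8085
δ = arctan(0.8085) = 38.96°

39.0°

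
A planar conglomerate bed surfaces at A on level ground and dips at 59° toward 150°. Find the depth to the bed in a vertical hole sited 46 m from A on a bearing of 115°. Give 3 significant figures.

The hole lies 35° from the dip direction, so the down-dip offset is 46 × cos 35° = 37.68 m.
Depth = down-dip offset × tan(dip) = 37.68 × tan 59° = 37.68 × 1.6643
Depth = 62.71 m

62.7 m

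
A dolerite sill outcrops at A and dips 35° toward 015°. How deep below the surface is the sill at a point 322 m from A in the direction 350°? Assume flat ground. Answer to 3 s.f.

204 m

The hole lies 25° from the dip direction, so the down-dip offset is 322 × cos 25° = 291.83 m.
Depth = down-dip offset × tan(dip) = 291.83 × tan 35° = 291.83 × 0.7002
Depth = 204.34 m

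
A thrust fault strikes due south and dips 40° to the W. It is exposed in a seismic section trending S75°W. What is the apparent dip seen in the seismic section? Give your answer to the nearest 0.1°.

39.0°

The strike is due south and the section trends S75°W; the acute angle between them is β = 75°.
tan α = tan 40° × sin 75° = 0.8391 × 0.9659 = 0.8105
apparent dip = arctan 0.8105 = 39.03°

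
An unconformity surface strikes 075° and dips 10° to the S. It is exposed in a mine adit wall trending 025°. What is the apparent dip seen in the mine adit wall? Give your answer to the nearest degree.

Angle between strike (075°) and section (025°): β = 50°.
tan(apparent dip) = tan 10° · sin 50° = 0.1351
α = arctan(0.1351) = 7.69°

8°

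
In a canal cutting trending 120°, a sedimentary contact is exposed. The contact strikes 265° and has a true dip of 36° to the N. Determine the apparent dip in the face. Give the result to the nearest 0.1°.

Angle between strike (265°) and section (120°): β = 35°.
tan(apparent dip) = tan 36° · sin 35° = 0.4167
apparent dip = arctan 0.4167 = 22.62°

22.6°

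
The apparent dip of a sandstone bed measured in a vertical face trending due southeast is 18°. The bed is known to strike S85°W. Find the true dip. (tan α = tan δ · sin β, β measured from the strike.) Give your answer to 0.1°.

The section is 50° from the strike.
tan δ = tan α / sin β = tan 18° / sin 50° = 0.3249 / 0.7660 = 0.4242
true dip = arctan 0.4242 = 22.98°

23.0°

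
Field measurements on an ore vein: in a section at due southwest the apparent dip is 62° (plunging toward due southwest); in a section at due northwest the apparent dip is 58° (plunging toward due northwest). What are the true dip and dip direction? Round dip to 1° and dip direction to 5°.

true dip 68°, dip direction 265°

Represent each trace as a vector plunging at its apparent dip toward its trend (east-north-up frame): v₁ = (-0.332, -0.332, -0.883), v₂ = (-0.375, 0.375, -0.848).
Cross product v₁ × v₂ gives the pole to the plane: n ∝ (-0.612, -0.049, 0.249).
Dip δ = arctan(|n_h|/n_z) = arctan(0.614/0.249) = 68.0°.
Dip direction = azimuth of (n_x, n_y) = atan2(-0.612, -0.049) = 265°.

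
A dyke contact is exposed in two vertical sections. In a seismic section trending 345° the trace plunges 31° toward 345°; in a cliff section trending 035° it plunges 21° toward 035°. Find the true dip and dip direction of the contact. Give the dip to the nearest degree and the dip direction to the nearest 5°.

true dip 31°, dip direction 345°

Each apparent-dip line lies in the plane. As unit vectors (x east, y north, z up), v₁ plunges 31°→345° and v₂ plunges 21°→035°.
n = v₁ × v₂ = (-0.097, 0.355, 0.613) (taken with n_z > 0).
tan δ = √(n_x²+n_y²)/n_z = 0.368/0.613, so δ = 31.0°.
Dip direction = azimuth of (n_x, n_y) = atan2(-0.097, 0.355) = 345°.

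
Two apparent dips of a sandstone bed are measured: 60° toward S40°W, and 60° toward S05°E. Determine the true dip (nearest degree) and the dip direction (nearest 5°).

Each apparent-dip line lies in the plane. As unit vectors (x east, y north, z up), v₁ plunges 60°→S40°W and v₂ plunges 60°→S05°E.
Cross product v₁ × v₂ gives the pole to the plane: n ∝ (-0.100, -0.316, 0.177).
tan δ = √(n_x²+n_y²)/n_z = 0.331/0.177, so δ = 61.9°.
Dip direction = atan2(-0.100, -0.316) = 197° (azimuth of n's horizontal projection).

true dip 62°, dip direction 195°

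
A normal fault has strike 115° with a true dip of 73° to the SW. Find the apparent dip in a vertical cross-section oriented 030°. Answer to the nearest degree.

73°

The section lies 85° from the strike.
tan(apparent dip) = tan 73° · sin 85° = 3.2584
α = arctan(3.2584) = 72.94°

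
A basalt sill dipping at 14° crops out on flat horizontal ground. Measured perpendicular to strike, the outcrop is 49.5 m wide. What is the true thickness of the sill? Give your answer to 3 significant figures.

True thickness t = w · sin(dip) = 49.5 × sin 14°
t = 49.5 × 0.2419 = 11.975 m

12.0 m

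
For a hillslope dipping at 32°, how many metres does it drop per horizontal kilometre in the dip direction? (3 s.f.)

625 m

drop per km = 1000 × tan 32° = 1000 × 0.6249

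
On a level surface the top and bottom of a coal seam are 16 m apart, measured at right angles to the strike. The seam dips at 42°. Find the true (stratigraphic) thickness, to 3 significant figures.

True thickness t = w · sin(dip) = 16 × sin 42°
t = 16 × 0.6691 = 10.706 m

10.7 m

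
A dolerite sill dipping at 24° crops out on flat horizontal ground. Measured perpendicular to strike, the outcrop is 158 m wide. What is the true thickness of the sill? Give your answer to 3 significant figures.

True thickness t = w · sin(dip) = 158 × sin 24°
t = 158 × 0.4067 = 64.264 m

64.3 m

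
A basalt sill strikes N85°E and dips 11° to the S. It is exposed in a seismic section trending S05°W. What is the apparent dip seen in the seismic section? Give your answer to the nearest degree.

The section lies 80° from the strike.
tan α = tan 11° × sin 80° = 0.1944 × 0.9848 = 0.1914
apparent dip = arctan 0.1914 = 10.84°

11°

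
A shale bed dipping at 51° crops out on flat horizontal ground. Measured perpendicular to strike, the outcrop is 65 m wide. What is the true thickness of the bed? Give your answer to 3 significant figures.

50.5 m

True thickness t = w · sin(dip) = 65 × sin 51°
t = 65 × 0.7771 = 50.514 m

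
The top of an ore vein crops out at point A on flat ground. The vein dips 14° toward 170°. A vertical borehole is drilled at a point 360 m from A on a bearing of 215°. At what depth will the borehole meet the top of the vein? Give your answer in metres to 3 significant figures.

63.5 m

The hole lies 45° from the dip direction, so the down-dip offset is 360 × cos 45° = 254.56 m.
Depth = down-dip offset × tan(dip) = 254.56 × tan 14° = 254.56 × 0.2493
Depth = 63.47 m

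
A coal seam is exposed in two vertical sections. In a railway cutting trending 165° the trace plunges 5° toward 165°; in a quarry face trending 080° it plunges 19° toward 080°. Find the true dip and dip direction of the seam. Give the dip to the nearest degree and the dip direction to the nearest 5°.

true dip 19°, dip direction 090°

The two traces are lines in the plane: v₁ = (sin 165°·cos 5°, cos 165°·cos 5°, −sin 5°), v₂ = (sin 80°·cos 19°, cos 80°·cos 19°, −sin 19°).
Cross product v₁ × v₂ gives the pole to the plane: n ∝ (0.328, 0.003, 0.938).
True dip = arccos(n_z / |n|) = arccos(0.9441) = 19.2°.
Dip direction = atan2(0.328, 0.003) = 90° (azimuth of n's horizontal projection).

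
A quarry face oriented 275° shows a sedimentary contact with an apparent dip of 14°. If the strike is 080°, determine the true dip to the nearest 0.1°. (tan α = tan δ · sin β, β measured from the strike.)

The section is 15° from the strike.
tan(true dip) = tan 14° / sin 15° = 0.9633
true dip = arctan 0.9633 = 43.93°

43.9°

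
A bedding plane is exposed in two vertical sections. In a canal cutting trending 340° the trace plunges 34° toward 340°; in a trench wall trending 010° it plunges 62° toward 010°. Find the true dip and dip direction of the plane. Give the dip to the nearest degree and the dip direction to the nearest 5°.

true dip 70°, dip direction 055°

Represent each trace as a vector plunging at its apparent dip toward its trend (east-north-up frame): v₁ = (-0.284, 0.779, -0.559), v₂ = (0.082, 0.462, -0.883).
Cross product v₁ × v₂ gives the pole to the plane: n ∝ (0.429, 0.296, 0.195).
Dip δ = arctan(|n_h|/n_z) = arctan(0.521/0.195) = 69.5°.
Dip direction = atan2(0.429, 0.296) = 55° (azimuth of n's horizontal projection).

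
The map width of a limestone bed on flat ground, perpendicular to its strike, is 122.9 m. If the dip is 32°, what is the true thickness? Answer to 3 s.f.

65.1 m

True thickness t = w · sin(dip) = 122.9 × sin 32°
t = 122.9 × 0.5299 = 65.127 m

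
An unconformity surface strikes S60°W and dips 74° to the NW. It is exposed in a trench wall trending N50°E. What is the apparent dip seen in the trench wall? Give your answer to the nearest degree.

31°

The strike is S60°W and the section trends N50°E; the acute angle between them is β = 10°.
tan(apparent dip) = tan 74° · sin 10° = 0.6056
apparent dip = arctan 0.6056 = 31.20°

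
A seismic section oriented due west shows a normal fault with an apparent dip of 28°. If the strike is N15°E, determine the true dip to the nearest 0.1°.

β = acute angle between strike N15°E and section due west = 75°.
tan(true dip) = tan 28° / sin 75° = 0.5505
δ = arctan(0.5505) = 28.83°

28.8°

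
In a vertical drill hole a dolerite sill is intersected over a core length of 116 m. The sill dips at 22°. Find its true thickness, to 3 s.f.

108 m

True thickness t = h · cos(dip) = 116 × cos 22°
t = 116 × 0.9272 = 107.553 m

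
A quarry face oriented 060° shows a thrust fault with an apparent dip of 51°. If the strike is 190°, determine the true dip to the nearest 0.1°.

58.2°

β = acute angle between strike 190° and section 060° = 50°.
tan δ = tan α / sin β = tan 51° / sin 50° = 1.2349 / 0.7660 = 1.6120
true dip = arctan 1.6120 = 58.19°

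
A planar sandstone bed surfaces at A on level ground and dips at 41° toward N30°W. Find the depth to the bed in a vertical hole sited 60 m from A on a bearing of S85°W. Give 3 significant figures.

22.0 m

The hole lies 65° from the dip direction, so the down-dip offset is 60 × cos 65° = 25.36 m.
Depth = down-dip offset × tan(dip) = 25.36 × tan 41° = 25.36 × 0.8693
Depth = 22.04 m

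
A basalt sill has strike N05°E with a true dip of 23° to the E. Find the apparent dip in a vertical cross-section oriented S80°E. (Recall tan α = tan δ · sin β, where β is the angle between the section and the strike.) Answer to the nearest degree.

The section lies 85° from the strike.
tan(apparent dip) = tan 23° · sin 85° = 0.4229
apparent dip = arctan 0.4229 = 22.92°

23°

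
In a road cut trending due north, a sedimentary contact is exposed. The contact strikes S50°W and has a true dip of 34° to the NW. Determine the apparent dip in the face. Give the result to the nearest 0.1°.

27.3°

The section lies 50° from the strike.
tan(apparent dip) = tan 34° · sin 50° = 0.5167
apparent dip = arctan 0.5167 = 27.33°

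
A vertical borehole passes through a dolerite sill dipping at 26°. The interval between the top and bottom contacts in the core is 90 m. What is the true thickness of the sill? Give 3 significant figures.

True thickness t = h · cos(dip) = 90 × cos 26°
t = 90 × 0.8988 = 80.891 m

80.9 m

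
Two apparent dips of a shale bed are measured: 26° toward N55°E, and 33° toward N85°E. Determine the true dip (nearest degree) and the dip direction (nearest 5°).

true dip 34°, dip direction 100°

The two traces are lines in the plane: v₁ = (sin 55°·cos 26°, cos 55°·cos 26°, −sin 26°), v₂ = (sin 85°·cos 33°, cos 85°·cos 33°, −sin 33°).
Cross product v₁ × v₂ gives the pole to the plane: n ∝ (0.249, -0.035, 0.377).
True dip = arccos(n_z / |n|) = arccos(0.8322) = 33.7°.
The horizontal component of n points toward azimuth atan2(n_x, n_y) = 98°, the dip direction.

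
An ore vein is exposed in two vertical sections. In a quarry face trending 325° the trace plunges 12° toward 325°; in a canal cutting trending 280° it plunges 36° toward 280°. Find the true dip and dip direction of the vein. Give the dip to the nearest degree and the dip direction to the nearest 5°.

true dip 40°, dip direction 250°

Represent each trace as a vector plunging at its apparent dip toward its trend (east-north-up frame): v₁ = (-0.561, 0.801, -0.208), v₂ = (-0.797, 0.140, -0.588).
n = v₁ × v₂ = (-0.442, -0.164, 0.560) (taken with n_z > 0).
True dip = arccos(n_z / |n|) = arccos(0.7649) = 40.1°.
Dip direction = azimuth of (n_x, n_y) = atan2(-0.442, -0.164) = 250°.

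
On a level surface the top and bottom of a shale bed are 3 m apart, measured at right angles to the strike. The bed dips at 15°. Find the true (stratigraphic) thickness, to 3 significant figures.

True thickness t = w · sin(dip) = 3 × sin 15°
t = 3 × 0.2588 = 0.776 m

0.776 m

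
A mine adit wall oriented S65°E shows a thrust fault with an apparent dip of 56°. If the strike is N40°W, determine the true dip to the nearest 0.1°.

74.1°

The section is 25° from the strike.
tan δ = tan α / sin β = tan 56° / sin 25° = 1.4826 / 0.4226 = 3.5080
δ = arctan(3.5080) = 74.09°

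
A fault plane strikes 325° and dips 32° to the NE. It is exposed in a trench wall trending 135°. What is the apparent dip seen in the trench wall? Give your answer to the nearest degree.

Angle between strike (325°) and section (135°): β = 10°.
tan(apparent dip) = tan 32° · sin 10° = 0.1085
α = arctan(0.1085) = 6.19°

6°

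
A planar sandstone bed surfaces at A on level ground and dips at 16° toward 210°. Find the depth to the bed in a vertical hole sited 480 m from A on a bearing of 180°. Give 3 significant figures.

The hole lies 30° from the dip direction, so the down-dip offset is 480 × cos 30° = 415.69 m.
Depth = down-dip offset × tan(dip) = 415.69 × tan 16° = 415.69 × 0.2867
Depth = 119.20 m

119 m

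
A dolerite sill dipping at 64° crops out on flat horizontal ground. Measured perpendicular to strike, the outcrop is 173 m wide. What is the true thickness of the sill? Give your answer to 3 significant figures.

True thickness t = w · sin(dip) = 173 × sin 64°
t = 173 × 0.8988 = 155.491 m

155 m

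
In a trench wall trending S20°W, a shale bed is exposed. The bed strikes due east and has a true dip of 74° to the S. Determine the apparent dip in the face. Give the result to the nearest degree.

73°

The section lies 70° from the strike.
tan(apparent dip) = tan 74° · sin 70° = 3.2771
apparent dip = arctan 3.2771 = 73.03°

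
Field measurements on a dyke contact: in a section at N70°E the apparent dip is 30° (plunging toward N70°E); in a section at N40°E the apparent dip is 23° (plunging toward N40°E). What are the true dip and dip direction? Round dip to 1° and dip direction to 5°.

Represent each trace as a vector plunging at its apparent dip toward its trend (east-north-up frame): v₁ = (0.814, 0.296, -0.500), v₂ = (0.592, 0.705, -0.391).
n = v₁ × v₂ = (0.237, 0.022, 0.399) (taken with n_z > 0).
Dip δ = arctan(|n_h|/n_z) = arctan(0.238/0.399) = 30.8°.
Dip direction = atan2(0.237, 0.022) = 85° (azimuth of n's horizontal projection).

true dip 31°, dip direction 085°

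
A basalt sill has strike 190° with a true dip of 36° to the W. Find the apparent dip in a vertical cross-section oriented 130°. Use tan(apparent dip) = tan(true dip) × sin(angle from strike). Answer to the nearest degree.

32°

Angle between strike (190°) and section (130°): β = 60°.
tan(apparent dip) = tan 36° · sin 60° = 0.6292
α = arctan(0.6292) = 32.18°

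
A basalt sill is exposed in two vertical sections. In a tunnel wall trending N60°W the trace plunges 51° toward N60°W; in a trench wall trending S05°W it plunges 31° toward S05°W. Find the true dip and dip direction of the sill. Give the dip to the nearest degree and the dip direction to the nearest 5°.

true dip 60°, dip direction 255°

Represent each trace as a vector plunging at its apparent dip toward its trend (east-north-up frame): v₁ = (-0.545, 0.315, -0.777), v₂ = (-0.075, -0.854, -0.515).
Cross product v₁ × v₂ gives the pole to the plane: n ∝ (-0.826, -0.223, 0.489).
Dip δ = arctan(|n_h|/n_z) = arctan(0.855/0.489) = 60.2°.
Dip direction = atan2(-0.826, -0.223) = 255° (azimuth of n's horizontal projection).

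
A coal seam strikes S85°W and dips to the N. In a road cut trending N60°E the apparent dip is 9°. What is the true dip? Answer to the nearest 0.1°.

The section is 25° from the strike.
tan(true dip) = tan 9° / sin 25° = 0.3748
true dip = arctan 0.3748 = 20.54°

20.5°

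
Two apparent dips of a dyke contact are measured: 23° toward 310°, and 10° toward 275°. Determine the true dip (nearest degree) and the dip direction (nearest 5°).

Each apparent-dip line lies in the plane. As unit vectors (x east, y north, z up), v₁ plunges 23°→310° and v₂ plunges 10°→275°.
n = v₁ × v₂ = (-0.069, 0.261, 0.520) (taken with n_z > 0).
tan δ = √(n_x²+n_y²)/n_z = 0.270/0.520, so δ = 27.4°.
Dip direction = atan2(-0.069, 0.261) = 345° (azimuth of n's horizontal projection).

true dip 27°, dip direction 345°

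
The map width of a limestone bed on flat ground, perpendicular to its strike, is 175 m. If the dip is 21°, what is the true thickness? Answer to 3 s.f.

True thickness t = w · sin(dip) = 175 × sin 21°
t = 175 × 0.3584 = 62.714 m

62.7 m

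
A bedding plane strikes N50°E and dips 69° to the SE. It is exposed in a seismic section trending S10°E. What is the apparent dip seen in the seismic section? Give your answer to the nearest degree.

The section lies 60° from the strike.
tan(apparent dip) = tan 69° · sin 60° = 2.2561
α = arctan(2.2561) = 66.09°

66°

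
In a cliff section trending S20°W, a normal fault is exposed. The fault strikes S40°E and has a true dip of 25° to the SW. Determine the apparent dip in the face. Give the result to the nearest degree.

Angle between strike (S40°E) and section (S20°W): β = 60°.
tan(apparent dip) = tan 25° · sin 60° = 0.4038
apparent dip = arctan 0.4038 = 21.99°

22°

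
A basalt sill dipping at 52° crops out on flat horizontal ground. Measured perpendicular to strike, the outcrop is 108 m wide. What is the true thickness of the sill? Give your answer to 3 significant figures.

85.1 m

True thickness t = w · sin(dip) = 108 × sin 52°
t = 108 × 0.7880 = 85.105 m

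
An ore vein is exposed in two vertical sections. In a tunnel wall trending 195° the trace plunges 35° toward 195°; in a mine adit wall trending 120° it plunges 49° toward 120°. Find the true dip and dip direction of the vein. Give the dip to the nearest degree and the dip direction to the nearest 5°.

true dip 51°, dip direction 140°

The two traces are lines in the plane: v₁ = (sin 195°·cos 35°, cos 195°·cos 35°, −sin 35°), v₂ = (sin 120°·cos 49°, cos 120°·cos 49°, −sin 49°).
Cross product v₁ × v₂ gives the pole to the plane: n ∝ (0.409, -0.486, 0.519).
Dip δ = arctan(|n_h|/n_z) = arctan(0.635/0.519) = 50.7°.
Dip direction = atan2(0.409, -0.486) = 140° (azimuth of n's horizontal projection).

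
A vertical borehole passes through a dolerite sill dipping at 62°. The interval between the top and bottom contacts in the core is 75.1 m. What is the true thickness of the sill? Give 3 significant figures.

35.3 m

True thickness t = h · cos(dip) = 75.1 × cos 62°
t = 75.1 × 0.4695 = 35.257 m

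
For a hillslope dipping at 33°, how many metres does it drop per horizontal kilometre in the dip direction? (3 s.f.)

649 m

drop per km = 1000 × tan 33° = 1000 × 0.6494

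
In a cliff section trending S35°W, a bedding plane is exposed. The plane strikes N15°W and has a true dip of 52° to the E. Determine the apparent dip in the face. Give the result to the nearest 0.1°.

The strike is N15°W and the section trends S35°W; the acute angle between them is β = 50°.
tan(apparent dip) = tan 52° · sin 50° = 0.9805
α = arctan(0.9805) = 44.44°

44.4°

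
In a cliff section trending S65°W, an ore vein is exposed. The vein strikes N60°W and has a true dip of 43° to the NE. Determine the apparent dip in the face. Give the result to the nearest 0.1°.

37.4°

The section lies 55° from the strike.
tan(apparent dip) = tan 43° · sin 55° = 0.7639
α = arctan(0.7639) = 37.38°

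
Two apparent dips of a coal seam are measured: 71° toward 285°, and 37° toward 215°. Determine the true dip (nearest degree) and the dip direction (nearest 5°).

true dip 71°, dip direction 290°

Each apparent-dip line lies in the plane. As unit vectors (x east, y north, z up), v₁ plunges 71°→285° and v₂ plunges 37°→215°.
The plane normal is n = v₁ × v₂ ∝ (-0.669, 0.244, 0.244).
True dip = arccos(n_z / |n|) = arccos(0.3245) = 71.1°.
The horizontal component of n points toward azimuth atan2(n_x, n_y) = 290°, the dip direction.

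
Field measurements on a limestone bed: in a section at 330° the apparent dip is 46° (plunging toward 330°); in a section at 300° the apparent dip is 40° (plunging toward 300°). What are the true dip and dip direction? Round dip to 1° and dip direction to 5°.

The two traces are lines in the plane: v₁ = (sin 330°·cos 46°, cos 330°·cos 46°, −sin 46°), v₂ = (sin 300°·cos 40°, cos 300°·cos 40°, −sin 40°).
Cross product v₁ × v₂ gives the pole to the plane: n ∝ (-0.111, 0.254, 0.266).
Dip δ = arctan(|n_h|/n_z) = arctan(0.277/0.266) = 46.2°.
Dip direction = atan2(-0.111, 0.254) = 336° (azimuth of n's horizontal projection).

true dip 46°, dip direction 335°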